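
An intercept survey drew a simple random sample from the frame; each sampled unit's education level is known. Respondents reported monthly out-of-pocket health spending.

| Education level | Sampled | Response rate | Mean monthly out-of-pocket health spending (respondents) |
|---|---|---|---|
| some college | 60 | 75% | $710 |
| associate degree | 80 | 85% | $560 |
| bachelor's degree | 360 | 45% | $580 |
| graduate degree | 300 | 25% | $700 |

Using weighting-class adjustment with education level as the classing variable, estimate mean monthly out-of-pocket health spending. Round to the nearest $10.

Weighting each respondent by the inverse class response rate inflates each class back to its sampled size, so the class weight is n_sampled:
  some college: 60 × 710 = 42,600
  associate degree: 80 × 560 = 44,800
  bachelor's degree: 360 × 580 = 208,800
  graduate degree: 300 × 700 = 210,000
Adjusted estimate = 506,200 / 800 = 632.75 → $630.

$630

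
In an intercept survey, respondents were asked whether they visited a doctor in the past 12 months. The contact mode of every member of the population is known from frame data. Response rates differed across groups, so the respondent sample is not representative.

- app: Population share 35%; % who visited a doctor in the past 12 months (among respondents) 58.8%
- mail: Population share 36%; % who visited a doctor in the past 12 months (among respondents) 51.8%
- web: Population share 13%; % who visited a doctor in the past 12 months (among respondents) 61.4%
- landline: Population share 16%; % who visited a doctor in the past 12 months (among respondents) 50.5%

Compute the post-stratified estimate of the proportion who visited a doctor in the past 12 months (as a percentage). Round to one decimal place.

55.3%

Post-stratification weights by population share, not respondent share:
  app: 0.35 × 58.8 = 20.58
  mail: 0.36 × 51.8 = 18.648
  web: 0.13 × 61.4 = 7.982
  landline: 0.16 × 50.5 = 8.08
Post-stratified estimate = 55.29 → 55.3%.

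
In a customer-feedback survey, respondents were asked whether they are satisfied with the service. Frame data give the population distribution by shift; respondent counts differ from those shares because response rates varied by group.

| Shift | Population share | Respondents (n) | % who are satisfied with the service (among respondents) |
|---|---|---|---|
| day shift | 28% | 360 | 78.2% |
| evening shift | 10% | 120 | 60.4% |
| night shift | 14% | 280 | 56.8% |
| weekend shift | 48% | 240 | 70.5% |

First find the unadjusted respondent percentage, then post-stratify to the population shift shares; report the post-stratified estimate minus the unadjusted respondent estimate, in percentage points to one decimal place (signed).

+1.5 percentage points

Unadjusted (pooled respondent) estimate weights by respondent counts:
  (360/1000)×78.2 + (120/1000)×60.4 + (280/1000)×56.8 + (240/1000)×70.5 = 68.224%
Reweighting by population shift shares:
  0.28×78.2 + 0.1×60.4 + 0.14×56.8 + 0.48×70.5 = 69.728%
Difference = 69.728 − 68.224 = 1.504 pp.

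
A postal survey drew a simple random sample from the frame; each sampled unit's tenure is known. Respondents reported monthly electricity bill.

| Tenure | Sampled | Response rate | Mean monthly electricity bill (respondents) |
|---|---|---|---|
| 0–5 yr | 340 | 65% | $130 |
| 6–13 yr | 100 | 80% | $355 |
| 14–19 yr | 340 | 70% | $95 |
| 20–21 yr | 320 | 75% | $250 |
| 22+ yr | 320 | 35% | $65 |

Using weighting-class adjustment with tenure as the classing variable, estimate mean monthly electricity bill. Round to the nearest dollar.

$150

Inverse-response-rate weighting restores each class to its sampled count, so class totals weight by n_sampled:
  0–5 yr: 340 × 130 = 44,200
  6–13 yr: 100 × 355 = 35,500
  14–19 yr: 340 × 95 = 32,300
  20–21 yr: 320 × 250 = 80,000
  22+ yr: 320 × 65 = 20,800
Adjusted estimate = 212,800 / 1,420 = 149.859 → $150.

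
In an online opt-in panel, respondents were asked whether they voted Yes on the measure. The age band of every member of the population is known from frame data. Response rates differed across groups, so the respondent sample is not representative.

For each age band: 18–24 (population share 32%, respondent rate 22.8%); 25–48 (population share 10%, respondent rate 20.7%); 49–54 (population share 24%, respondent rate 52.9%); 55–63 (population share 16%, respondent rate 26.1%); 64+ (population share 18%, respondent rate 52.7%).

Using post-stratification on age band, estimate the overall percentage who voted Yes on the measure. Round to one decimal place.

Each cell contributes population-share × respondent value:
  18–24: 0.32 × 22.8 = 7.296
  25–48: 0.1 × 20.7 = 2.07
  49–54: 0.24 × 52.9 = 12.696
  55–63: 0.16 × 26.1 = 4.176
  64+: 0.18 × 52.7 = 9.486
Post-stratified estimate = 35.724 → 35.7%.

35.7%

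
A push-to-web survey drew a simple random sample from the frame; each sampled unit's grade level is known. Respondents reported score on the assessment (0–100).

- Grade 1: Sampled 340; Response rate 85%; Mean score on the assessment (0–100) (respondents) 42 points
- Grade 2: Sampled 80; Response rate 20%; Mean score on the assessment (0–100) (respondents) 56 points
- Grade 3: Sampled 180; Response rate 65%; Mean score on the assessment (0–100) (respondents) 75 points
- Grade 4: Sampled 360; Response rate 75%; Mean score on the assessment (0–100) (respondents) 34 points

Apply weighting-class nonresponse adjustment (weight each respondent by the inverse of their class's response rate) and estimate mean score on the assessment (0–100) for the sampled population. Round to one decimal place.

46.4

With weight = n_sampled/n_responded per class, the weighted class total is n_sampled:
  Grade 1: 340 × 42 = 14,280
  Grade 2: 80 × 56 = 4480
  Grade 3: 180 × 75 = 13,500
  Grade 4: 360 × 34 = 12,240
Adjusted estimate = 44,500 / 960 = 46.3542 → 46.4.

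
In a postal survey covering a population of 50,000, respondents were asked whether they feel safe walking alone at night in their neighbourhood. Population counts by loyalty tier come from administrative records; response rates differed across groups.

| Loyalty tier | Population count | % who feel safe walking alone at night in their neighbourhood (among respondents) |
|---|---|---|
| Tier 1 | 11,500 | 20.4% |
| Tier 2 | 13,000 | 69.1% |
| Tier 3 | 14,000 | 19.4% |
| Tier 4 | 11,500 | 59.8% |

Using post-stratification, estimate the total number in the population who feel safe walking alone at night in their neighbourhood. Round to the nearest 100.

20,900

Each cell contributes its population count × the respondent rate:
  Tier 1: 11,500 × 20.4% = 2346
  Tier 2: 13,000 × 69.1% = 8983
  Tier 3: 14,000 × 19.4% = 2716
  Tier 4: 11,500 × 59.8% = 6877
Estimated total = 20,922 → 20,900.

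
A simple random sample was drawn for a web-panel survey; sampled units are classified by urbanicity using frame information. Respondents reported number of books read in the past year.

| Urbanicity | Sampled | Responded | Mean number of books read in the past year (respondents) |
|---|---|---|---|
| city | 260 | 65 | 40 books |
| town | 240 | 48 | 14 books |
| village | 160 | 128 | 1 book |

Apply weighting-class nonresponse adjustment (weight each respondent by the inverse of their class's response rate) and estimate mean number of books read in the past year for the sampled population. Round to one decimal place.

21.1

Response rates by class: city 65/260 = 25%, town 48/240 = 20%, village 128/160 = 80%.
With weight = n_sampled/n_responded per class, the weighted class total is n_sampled:
  city: 260 × 40 = 10,400
  town: 240 × 14 = 3360
  village: 160 × 1 = 160
Adjusted estimate = 13,920 / 660 = 21.0909 → 21.1.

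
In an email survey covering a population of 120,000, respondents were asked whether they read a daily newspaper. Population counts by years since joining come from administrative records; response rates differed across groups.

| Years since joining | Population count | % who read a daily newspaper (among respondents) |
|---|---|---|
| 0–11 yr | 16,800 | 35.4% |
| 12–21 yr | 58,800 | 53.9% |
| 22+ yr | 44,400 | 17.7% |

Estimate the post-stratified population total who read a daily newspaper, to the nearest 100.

45,500

Each cell contributes its population count × the respondent rate:
  0–11 yr: 16,800 × 35.4% = 5947.2
  12–21 yr: 58,800 × 53.9% = 31693.2
  22+ yr: 44,400 × 17.7% = 7858.8
Estimated total = 45499.2 → 45,500.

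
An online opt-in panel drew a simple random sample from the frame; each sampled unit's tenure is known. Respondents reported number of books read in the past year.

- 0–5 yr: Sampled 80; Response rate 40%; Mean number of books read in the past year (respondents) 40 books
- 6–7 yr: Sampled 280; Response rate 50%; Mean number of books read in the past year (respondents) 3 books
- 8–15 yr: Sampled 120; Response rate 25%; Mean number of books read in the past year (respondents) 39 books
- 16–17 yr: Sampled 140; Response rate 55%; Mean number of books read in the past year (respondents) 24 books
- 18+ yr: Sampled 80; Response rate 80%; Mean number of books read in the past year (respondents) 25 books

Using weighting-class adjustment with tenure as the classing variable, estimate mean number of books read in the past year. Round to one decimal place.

Each respondent's weight = sampled/responded in their class; summing within a class gives n_sampled, so:
  0–5 yr: 80 × 40 = 3200
  6–7 yr: 280 × 3 = 840
  8–15 yr: 120 × 39 = 4680
  16–17 yr: 140 × 24 = 3360
  18+ yr: 80 × 25 = 2000
Adjusted estimate = 14,080 / 700 = 20.1143 → 20.1.

20.1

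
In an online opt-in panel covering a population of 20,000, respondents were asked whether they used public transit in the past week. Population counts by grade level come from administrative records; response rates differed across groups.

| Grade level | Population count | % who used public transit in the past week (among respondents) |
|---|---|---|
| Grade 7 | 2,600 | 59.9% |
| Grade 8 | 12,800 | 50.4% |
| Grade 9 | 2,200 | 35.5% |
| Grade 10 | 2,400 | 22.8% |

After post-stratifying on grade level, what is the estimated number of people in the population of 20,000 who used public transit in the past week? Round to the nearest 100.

9,300

Each cell contributes its population count × the respondent rate:
  Grade 7: 2,600 × 59.9% = 1557.4
  Grade 8: 12,800 × 50.4% = 6451.2
  Grade 9: 2,200 × 35.5% = 781
  Grade 10: 2,400 × 22.8% = 547.2
Estimated total = 9336.8 → 9,300.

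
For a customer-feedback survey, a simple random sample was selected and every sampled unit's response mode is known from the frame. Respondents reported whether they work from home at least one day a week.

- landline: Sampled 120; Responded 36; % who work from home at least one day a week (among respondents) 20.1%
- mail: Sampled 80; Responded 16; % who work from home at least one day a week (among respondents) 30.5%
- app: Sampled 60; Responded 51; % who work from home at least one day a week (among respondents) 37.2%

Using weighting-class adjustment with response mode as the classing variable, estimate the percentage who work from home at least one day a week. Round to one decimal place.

27.2%

Class response rates: landline 36/120 = 30%, mail 16/80 = 20%, app 51/60 = 85%.
With weight = n_sampled/n_responded per class, the weighted class total is n_sampled:
  landline: 120 × 20.1 = 2412
  mail: 80 × 30.5 = 2440
  app: 60 × 37.2 = 2232
Adjusted estimate = 7084 / 260 = 27.2462 → 27.2%.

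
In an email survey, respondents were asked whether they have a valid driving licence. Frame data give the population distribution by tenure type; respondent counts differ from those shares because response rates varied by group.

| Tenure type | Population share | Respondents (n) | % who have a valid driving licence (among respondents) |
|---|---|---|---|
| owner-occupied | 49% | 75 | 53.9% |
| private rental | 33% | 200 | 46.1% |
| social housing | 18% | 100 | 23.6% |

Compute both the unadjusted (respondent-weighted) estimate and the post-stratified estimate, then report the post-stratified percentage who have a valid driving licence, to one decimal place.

Without adjustment, the pooled respondent share is:
  (75/375)×53.9 + (200/375)×46.1 + (100/375)×23.6 = 41.66%
Post-stratifying to population shares instead:
  0.49×53.9 + 0.33×46.1 + 0.18×23.6 = 45.872%

45.9%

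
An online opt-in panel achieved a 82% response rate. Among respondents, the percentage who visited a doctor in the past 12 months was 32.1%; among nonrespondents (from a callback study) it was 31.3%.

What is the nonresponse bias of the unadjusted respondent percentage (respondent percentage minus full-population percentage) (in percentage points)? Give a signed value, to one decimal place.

Nonresponse fraction = 1 − 0.82 = 0.18.
Bias = (nonresponse fraction) × (respondent percentage − nonrespondent percentage)
     = 0.18 × (32.1 − 31.3) = 0.18 × 0.8 = 0.144.

+0.1 percentage points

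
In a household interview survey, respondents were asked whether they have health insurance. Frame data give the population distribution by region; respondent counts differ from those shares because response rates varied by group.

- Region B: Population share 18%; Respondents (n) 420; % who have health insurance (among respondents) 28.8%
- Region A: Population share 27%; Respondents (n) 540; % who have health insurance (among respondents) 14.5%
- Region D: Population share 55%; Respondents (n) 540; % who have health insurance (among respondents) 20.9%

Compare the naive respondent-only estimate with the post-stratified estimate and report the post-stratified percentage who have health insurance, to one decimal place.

Naive respondent-only estimate (weights = respondent counts):
  (420/1500)×28.8 + (540/1500)×14.5 + (540/1500)×20.9 = 20.808%
Reweighting by population region shares:
  0.18×28.8 + 0.27×14.5 + 0.55×20.9 = 20.594%

20.6%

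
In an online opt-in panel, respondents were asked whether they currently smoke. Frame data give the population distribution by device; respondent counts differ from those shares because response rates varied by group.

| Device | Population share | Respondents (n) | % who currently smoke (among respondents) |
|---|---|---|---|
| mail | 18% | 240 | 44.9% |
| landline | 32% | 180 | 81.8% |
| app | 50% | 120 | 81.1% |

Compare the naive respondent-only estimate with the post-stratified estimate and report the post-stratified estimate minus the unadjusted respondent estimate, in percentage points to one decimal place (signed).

+9.6 percentage points

Without adjustment, the pooled respondent share is:
  (240/540)×44.9 + (180/540)×81.8 + (120/540)×81.1 = 65.2444%
Post-stratifying to population shares instead:
  0.18×44.9 + 0.32×81.8 + 0.5×81.1 = 74.808%
Difference = 74.808 − 65.2444 = 9.5636 pp.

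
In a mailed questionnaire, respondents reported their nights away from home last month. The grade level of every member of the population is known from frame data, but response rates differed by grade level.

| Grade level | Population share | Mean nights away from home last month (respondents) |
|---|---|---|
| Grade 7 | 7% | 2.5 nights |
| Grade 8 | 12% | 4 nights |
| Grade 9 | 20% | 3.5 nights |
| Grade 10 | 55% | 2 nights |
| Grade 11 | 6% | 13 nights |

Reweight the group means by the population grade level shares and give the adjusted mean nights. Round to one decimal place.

Post-stratification weights by population share, not respondent share:
  Grade 7: 0.07 × 2.5 = 0.175
  Grade 8: 0.12 × 4 = 0.48
  Grade 9: 0.2 × 3.5 = 0.7
  Grade 10: 0.55 × 2 = 1.1
  Grade 11: 0.06 × 13 = 0.78
Post-stratified estimate = 3.235 → 3.2.

3.2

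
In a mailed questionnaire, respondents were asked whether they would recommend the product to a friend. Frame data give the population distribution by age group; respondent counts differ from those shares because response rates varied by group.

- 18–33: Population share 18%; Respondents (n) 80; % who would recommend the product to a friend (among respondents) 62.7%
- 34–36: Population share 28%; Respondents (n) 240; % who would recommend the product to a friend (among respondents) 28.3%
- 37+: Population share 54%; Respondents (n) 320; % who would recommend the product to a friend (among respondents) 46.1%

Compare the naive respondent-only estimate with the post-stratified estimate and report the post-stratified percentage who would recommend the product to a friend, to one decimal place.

Unadjusted (pooled respondent) estimate weights by respondent counts:
  (80/640)×62.7 + (240/640)×28.3 + (320/640)×46.1 = 41.5%
Post-stratifying to population shares instead:
  0.18×62.7 + 0.28×28.3 + 0.54×46.1 = 44.104%

44.1%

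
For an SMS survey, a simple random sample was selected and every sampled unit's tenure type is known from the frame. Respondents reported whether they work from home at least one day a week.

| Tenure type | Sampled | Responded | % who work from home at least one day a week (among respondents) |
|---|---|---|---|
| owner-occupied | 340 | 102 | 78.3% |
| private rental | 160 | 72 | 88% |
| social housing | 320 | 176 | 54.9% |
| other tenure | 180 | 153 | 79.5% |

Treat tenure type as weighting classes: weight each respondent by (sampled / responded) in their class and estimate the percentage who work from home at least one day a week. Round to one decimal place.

72.6%

Response rates by class: owner-occupied 102/340 = 30%, private rental 72/160 = 45%, social housing 176/320 = 55%, other tenure 153/180 = 85%.
Inverse-response-rate weighting restores each class to its sampled count, so class totals weight by n_sampled:
  owner-occupied: 340 × 78.3 = 26,622
  private rental: 160 × 88 = 14,080
  social housing: 320 × 54.9 = 17,568
  other tenure: 180 × 79.5 = 14,310
Adjusted estimate = 72,580 / 1,000 = 72.58 → 72.6%.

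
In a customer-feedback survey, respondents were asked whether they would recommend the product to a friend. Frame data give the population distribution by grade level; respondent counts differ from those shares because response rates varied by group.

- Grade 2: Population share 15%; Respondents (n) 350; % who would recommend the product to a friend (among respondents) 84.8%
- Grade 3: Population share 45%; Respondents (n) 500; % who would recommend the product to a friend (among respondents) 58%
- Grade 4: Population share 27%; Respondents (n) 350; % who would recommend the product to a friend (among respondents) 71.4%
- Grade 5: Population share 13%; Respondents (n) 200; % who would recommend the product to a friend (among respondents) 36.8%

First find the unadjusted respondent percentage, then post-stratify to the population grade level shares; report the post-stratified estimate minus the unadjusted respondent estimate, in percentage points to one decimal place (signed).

-2.1 percentage points

Without adjustment, the pooled respondent share is:
  (350/1400)×84.8 + (500/1400)×58 + (350/1400)×71.4 + (200/1400)×36.8 = 65.0214%
Reweighting by population grade level shares:
  0.15×84.8 + 0.45×58 + 0.27×71.4 + 0.13×36.8 = 62.882%
Difference = 62.882 − 65.0214 = -2.1394 pp.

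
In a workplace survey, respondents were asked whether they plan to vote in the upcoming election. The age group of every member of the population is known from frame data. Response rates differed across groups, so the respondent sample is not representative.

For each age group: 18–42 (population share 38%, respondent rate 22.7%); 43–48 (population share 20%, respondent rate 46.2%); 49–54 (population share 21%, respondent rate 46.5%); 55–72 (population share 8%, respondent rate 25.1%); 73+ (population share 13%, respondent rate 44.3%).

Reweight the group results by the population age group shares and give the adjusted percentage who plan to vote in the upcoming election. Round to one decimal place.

35.4%

Reweight to the known age group distribution:
  18–42: 0.38 × 22.7 = 8.626
  43–48: 0.2 × 46.2 = 9.24
  49–54: 0.21 × 46.5 = 9.765
  55–72: 0.08 × 25.1 = 2.008
  73+: 0.13 × 44.3 = 5.759
Post-stratified estimate = 35.398 → 35.4%.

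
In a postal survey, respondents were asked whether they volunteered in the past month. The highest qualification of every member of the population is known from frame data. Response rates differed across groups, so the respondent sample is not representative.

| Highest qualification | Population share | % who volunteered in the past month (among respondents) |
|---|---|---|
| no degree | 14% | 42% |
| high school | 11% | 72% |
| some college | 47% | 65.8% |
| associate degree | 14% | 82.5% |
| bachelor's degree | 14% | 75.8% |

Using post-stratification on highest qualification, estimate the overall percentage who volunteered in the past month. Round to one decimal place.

66.9%

Each cell contributes population-share × respondent value:
  no degree: 0.14 × 42 = 5.88
  high school: 0.11 × 72 = 7.92
  some college: 0.47 × 65.8 = 30.926
  associate degree: 0.14 × 82.5 = 11.55
  bachelor's degree: 0.14 × 75.8 = 10.612
Post-stratified estimate = 66.888 → 66.9%.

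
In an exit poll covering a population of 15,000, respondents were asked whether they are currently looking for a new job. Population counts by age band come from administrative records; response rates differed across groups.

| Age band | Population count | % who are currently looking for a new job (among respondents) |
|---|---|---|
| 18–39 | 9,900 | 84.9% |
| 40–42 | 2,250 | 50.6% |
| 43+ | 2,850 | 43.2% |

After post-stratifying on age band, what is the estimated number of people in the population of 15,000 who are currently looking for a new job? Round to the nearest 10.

Apply each group's respondent rate to its population count:
  18–39: 9,900 × 84.9% = 8405.1
  40–42: 2,250 × 50.6% = 1138.5
  43+: 2,850 × 43.2% = 1231.2
Estimated total = 10774.8 → 10,770.

10,770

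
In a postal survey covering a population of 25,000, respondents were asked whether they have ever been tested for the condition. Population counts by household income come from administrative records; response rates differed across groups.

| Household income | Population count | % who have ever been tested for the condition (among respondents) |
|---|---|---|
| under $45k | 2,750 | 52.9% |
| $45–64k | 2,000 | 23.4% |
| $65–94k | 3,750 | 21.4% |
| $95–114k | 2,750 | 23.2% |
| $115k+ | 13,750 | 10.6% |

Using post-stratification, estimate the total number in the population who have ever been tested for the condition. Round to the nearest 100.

4,800

Estimated count per cell = population count × respondent percentage:
  under $45k: 2,750 × 52.9% = 1454.75
  $45–64k: 2,000 × 23.4% = 468
  $65–94k: 3,750 × 21.4% = 802.5
  $95–114k: 2,750 × 23.2% = 638
  $115k+: 13,750 × 10.6% = 1457.5
Estimated total = 4820.75 → 4,800.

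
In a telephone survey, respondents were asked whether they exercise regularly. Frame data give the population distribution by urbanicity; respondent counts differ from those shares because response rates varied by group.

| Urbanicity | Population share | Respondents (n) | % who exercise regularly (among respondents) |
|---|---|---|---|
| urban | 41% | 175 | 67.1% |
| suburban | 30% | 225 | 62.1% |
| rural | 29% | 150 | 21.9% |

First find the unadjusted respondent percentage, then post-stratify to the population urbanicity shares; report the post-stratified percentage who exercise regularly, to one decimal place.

52.5%

Unadjusted (pooled respondent) estimate weights by respondent counts:
  (175/550)×67.1 + (225/550)×62.1 + (150/550)×21.9 = 52.7273%
Reweighting by population urbanicity shares:
  0.41×67.1 + 0.3×62.1 + 0.29×21.9 = 52.492%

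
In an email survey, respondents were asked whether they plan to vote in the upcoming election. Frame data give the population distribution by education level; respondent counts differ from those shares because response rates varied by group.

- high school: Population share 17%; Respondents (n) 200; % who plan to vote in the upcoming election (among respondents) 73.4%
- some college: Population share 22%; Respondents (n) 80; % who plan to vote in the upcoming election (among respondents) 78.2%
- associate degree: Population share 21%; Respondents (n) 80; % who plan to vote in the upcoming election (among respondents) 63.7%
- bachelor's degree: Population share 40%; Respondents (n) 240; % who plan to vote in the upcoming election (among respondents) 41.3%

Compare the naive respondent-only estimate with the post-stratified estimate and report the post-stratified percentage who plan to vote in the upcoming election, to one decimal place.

59.6%

Naive respondent-only estimate (weights = respondent counts):
  (200/600)×73.4 + (80/600)×78.2 + (80/600)×63.7 + (240/600)×41.3 = 59.9067%
Post-stratifying to population shares instead:
  0.17×73.4 + 0.22×78.2 + 0.21×63.7 + 0.4×41.3 = 59.579%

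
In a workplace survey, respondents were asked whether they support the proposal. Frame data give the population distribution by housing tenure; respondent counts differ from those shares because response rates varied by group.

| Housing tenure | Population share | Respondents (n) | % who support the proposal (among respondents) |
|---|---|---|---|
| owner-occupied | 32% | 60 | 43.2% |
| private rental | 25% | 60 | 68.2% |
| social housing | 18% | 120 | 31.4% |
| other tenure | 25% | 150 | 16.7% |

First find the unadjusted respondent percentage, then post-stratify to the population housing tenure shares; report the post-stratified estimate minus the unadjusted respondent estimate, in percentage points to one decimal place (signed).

+7.5 percentage points

Without adjustment, the pooled respondent share is:
  (60/390)×43.2 + (60/390)×68.2 + (120/390)×31.4 + (150/390)×16.7 = 33.2231%
Post-stratifying to population shares instead:
  0.32×43.2 + 0.25×68.2 + 0.18×31.4 + 0.25×16.7 = 40.701%
Difference = 40.701 − 33.2231 = 7.4779 pp.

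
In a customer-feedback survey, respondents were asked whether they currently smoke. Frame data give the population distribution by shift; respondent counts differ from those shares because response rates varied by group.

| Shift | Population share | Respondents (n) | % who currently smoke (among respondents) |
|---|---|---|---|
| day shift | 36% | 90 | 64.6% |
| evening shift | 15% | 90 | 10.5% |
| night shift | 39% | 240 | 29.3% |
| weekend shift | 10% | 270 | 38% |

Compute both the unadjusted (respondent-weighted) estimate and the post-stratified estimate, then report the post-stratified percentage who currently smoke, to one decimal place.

40.1%

Without adjustment, the pooled respondent share is:
  (90/690)×64.6 + (90/690)×10.5 + (240/690)×29.3 + (270/690)×38 = 34.8565%
Post-stratified estimate weights by population shares:
  0.36×64.6 + 0.15×10.5 + 0.39×29.3 + 0.1×38 = 40.058%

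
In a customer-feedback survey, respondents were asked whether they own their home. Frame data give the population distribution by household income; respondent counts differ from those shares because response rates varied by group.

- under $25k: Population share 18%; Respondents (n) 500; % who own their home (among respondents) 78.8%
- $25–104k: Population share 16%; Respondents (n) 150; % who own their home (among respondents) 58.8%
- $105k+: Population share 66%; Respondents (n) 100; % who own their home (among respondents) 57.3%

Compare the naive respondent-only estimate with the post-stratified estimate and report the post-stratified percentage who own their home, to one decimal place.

61.4%

Without adjustment, the pooled respondent share is:
  (500/750)×78.8 + (150/750)×58.8 + (100/750)×57.3 = 71.9333%
Post-stratifying to population shares instead:
  0.18×78.8 + 0.16×58.8 + 0.66×57.3 = 61.41%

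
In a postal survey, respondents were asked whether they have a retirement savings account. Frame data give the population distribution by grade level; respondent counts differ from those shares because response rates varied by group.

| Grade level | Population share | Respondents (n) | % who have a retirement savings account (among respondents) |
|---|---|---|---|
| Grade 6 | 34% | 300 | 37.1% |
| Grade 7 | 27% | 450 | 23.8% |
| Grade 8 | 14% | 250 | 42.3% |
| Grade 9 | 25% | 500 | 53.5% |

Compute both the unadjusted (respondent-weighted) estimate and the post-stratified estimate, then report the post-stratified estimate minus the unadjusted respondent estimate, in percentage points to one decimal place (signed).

-1.1 percentage points

Unadjusted (pooled respondent) estimate weights by respondent counts:
  (300/1500)×37.1 + (450/1500)×23.8 + (250/1500)×42.3 + (500/1500)×53.5 = 39.4433%
Reweighting by population grade level shares:
  0.34×37.1 + 0.27×23.8 + 0.14×42.3 + 0.25×53.5 = 38.337%
Difference = 38.337 − 39.4433 = -1.1063 pp.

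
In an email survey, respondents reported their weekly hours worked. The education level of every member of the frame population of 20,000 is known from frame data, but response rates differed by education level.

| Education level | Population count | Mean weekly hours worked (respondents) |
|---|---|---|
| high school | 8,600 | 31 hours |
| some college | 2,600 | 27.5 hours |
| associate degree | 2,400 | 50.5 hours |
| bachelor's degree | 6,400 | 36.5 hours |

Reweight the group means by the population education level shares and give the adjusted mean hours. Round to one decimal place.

34.6

Post-stratification weights by population share, not respondent share:
  high school: (8,600/20,000) × 31 = 13.33
  some college: (2,600/20,000) × 27.5 = 3.575
  associate degree: (2,400/20,000) × 50.5 = 6.06
  bachelor's degree: (6,400/20,000) × 36.5 = 11.68
Post-stratified estimate = 34.645 → 34.6.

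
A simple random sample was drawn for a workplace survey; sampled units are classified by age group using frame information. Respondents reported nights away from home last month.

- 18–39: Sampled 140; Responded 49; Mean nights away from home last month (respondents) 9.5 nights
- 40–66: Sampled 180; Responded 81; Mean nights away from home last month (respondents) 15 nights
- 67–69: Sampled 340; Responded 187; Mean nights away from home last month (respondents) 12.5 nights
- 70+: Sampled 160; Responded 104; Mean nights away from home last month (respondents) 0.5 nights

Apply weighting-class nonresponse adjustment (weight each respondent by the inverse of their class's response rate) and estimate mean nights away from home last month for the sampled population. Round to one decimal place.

Response rates by class: 18–39 49/140 = 35%, 40–66 81/180 = 45%, 67–69 187/340 = 55%, 70+ 104/160 = 65%.
Weighting each respondent by the inverse class response rate inflates each class back to its sampled size, so the class weight is n_sampled:
  18–39: 140 × 9.5 = 1330
  40–66: 180 × 15 = 2700
  67–69: 340 × 12.5 = 4250
  70+: 160 × 0.5 = 80
Adjusted estimate = 8360 / 820 = 10.1951 → 10.2.

10.2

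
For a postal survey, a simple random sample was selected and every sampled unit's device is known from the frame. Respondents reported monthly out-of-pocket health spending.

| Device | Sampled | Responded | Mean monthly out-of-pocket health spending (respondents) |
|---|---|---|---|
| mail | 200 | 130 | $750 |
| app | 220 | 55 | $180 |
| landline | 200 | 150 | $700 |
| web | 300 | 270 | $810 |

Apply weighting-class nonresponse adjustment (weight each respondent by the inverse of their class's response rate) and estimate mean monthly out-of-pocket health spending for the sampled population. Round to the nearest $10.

$620

Response rates by class: mail 130/200 = 65%, app 55/220 = 25%, landline 150/200 = 75%, web 270/300 = 90%.
Weighting each respondent by the inverse class response rate inflates each class back to its sampled size, so the class weight is n_sampled:
  mail: 200 × 750 = 150,000
  app: 220 × 180 = 39,600
  landline: 200 × 700 = 140,000
  web: 300 × 810 = 243,000
Adjusted estimate = 572,600 / 920 = 622.391 → $620.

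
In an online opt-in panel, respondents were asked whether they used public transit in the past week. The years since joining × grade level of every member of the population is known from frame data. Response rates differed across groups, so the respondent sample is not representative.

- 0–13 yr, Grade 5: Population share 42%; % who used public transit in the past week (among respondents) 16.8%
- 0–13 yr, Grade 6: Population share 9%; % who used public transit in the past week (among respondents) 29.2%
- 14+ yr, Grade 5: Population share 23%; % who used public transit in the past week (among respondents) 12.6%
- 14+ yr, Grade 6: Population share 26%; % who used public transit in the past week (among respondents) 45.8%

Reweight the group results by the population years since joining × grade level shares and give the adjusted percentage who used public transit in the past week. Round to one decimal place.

24.5%

Reweight to the known years since joining × grade level distribution:
  0–13 yr, Grade 5: 0.42 × 16.8 = 7.056
  0–13 yr, Grade 6: 0.09 × 29.2 = 2.628
  14+ yr, Grade 5: 0.23 × 12.6 = 2.898
  14+ yr, Grade 6: 0.26 × 45.8 = 11.908
Post-stratified estimate = 24.49 → 24.5%.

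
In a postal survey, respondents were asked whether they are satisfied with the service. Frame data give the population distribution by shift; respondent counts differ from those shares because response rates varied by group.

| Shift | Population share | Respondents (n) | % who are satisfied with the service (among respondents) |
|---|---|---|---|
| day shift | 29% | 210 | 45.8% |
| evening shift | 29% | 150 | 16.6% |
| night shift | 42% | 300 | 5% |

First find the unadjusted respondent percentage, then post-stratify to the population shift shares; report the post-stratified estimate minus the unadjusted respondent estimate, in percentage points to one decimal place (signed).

Unadjusted (pooled respondent) estimate weights by respondent counts:
  (210/660)×45.8 + (150/660)×16.6 + (300/660)×5 = 20.6182%
Post-stratified estimate weights by population shares:
  0.29×45.8 + 0.29×16.6 + 0.42×5 = 20.196%
Difference = 20.196 − 20.6182 = -0.4222 pp.

-0.4 percentage points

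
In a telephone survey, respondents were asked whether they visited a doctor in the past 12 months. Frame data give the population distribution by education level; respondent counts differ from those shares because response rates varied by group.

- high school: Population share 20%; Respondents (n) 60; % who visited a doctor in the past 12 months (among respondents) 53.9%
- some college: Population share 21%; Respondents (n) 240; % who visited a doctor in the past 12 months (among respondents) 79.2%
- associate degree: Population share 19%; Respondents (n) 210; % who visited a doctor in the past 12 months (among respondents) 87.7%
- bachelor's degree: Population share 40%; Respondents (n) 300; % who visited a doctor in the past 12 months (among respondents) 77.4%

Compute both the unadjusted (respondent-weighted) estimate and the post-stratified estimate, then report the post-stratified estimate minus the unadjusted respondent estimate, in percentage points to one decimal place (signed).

-3.8 percentage points

Without adjustment, the pooled respondent share is:
  (60/810)×53.9 + (240/810)×79.2 + (210/810)×87.7 + (300/810)×77.4 = 78.863%
Post-stratified estimate weights by population shares:
  0.2×53.9 + 0.21×79.2 + 0.19×87.7 + 0.4×77.4 = 75.035%
Difference = 75.035 − 78.863 = -3.828 pp.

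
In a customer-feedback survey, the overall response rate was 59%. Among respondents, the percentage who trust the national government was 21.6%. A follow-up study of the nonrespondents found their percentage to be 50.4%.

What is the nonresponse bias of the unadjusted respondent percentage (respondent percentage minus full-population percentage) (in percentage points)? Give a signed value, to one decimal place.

-11.8 percentage points

Nonresponse fraction = 1 − 0.59 = 0.41.
Bias = (nonresponse fraction) × (respondent percentage − nonrespondent percentage)
     = 0.41 × (21.6 − 50.4) = 0.41 × -28.8 = -11.808.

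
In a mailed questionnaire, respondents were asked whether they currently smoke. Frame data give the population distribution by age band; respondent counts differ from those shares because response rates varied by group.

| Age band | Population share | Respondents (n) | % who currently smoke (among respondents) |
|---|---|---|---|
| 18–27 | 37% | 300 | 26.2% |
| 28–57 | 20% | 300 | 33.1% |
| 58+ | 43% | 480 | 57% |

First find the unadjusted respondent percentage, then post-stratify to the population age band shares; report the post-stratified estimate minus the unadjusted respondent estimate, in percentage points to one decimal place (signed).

Without adjustment, the pooled respondent share is:
  (300/1080)×26.2 + (300/1080)×33.1 + (480/1080)×57 = 41.8056%
Reweighting by population age band shares:
  0.37×26.2 + 0.2×33.1 + 0.43×57 = 40.824%
Difference = 40.824 − 41.8056 = -0.9816 pp.

-1.0 percentage points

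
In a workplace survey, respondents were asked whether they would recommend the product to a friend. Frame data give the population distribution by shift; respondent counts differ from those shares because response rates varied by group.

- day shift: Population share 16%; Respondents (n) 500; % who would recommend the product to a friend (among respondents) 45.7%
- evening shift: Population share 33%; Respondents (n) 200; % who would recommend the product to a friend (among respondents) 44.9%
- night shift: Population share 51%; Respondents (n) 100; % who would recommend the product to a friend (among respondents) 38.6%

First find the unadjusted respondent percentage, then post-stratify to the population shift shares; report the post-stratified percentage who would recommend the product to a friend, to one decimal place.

Naive respondent-only estimate (weights = respondent counts):
  (500/800)×45.7 + (200/800)×44.9 + (100/800)×38.6 = 44.6125%
Reweighting by population shift shares:
  0.16×45.7 + 0.33×44.9 + 0.51×38.6 = 41.815%

41.8%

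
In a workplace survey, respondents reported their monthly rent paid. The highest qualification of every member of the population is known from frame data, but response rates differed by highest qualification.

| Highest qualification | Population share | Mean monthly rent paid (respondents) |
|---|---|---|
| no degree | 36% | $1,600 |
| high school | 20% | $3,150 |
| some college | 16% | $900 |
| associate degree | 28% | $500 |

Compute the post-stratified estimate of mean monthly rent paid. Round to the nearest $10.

Post-stratification weights by population share, not respondent share:
  no degree: 0.36 × 1600 = 576
  high school: 0.2 × 3150 = 630
  some college: 0.16 × 900 = 144
  associate degree: 0.28 × 500 = 140
Post-stratified estimate = 1490 → $1,490.

$1,490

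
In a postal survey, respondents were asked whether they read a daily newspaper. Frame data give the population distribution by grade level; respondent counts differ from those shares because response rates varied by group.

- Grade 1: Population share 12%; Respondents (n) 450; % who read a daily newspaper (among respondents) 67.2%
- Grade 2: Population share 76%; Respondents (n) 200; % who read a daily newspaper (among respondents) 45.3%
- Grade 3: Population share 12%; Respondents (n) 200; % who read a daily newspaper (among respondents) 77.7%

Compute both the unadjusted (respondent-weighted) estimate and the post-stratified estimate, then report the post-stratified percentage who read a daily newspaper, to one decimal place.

51.8%

Naive respondent-only estimate (weights = respondent counts):
  (450/850)×67.2 + (200/850)×45.3 + (200/850)×77.7 = 64.5176%
Reweighting by population grade level shares:
  0.12×67.2 + 0.76×45.3 + 0.12×77.7 = 51.816%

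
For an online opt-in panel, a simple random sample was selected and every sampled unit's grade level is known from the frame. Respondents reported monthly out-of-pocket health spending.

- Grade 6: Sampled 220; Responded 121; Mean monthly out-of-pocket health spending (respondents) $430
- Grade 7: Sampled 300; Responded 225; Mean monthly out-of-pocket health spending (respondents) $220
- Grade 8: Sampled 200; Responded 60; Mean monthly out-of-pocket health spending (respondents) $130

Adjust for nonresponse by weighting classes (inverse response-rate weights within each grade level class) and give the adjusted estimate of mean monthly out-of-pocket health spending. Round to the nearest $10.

Class response rates: Grade 6 121/220 = 55%, Grade 7 225/300 = 75%, Grade 8 60/200 = 30%.
Weighting each respondent by the inverse class response rate inflates each class back to its sampled size, so the class weight is n_sampled:
  Grade 6: 220 × 430 = 94,600
  Grade 7: 300 × 220 = 66,000
  Grade 8: 200 × 130 = 26,000
Adjusted estimate = 186,600 / 720 = 259.167 → $260.

$260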